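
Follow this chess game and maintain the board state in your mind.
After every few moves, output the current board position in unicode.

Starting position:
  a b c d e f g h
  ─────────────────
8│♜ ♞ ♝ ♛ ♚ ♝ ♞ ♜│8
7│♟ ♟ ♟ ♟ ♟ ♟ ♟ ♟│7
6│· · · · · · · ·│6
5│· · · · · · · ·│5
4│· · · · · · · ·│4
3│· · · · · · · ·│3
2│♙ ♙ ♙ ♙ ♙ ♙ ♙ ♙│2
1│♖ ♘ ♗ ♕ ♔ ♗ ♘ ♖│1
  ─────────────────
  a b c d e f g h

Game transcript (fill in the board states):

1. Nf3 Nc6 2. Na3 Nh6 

  a b c d e f g h
  ─────────────────
8│♜ · ♝ ♛ ♚ ♝ · ♜│8
7│♟ ♟ ♟ ♟ ♟ ♟ ♟ ♟│7
6│· · ♞ · · · · ♞│6
5│· · · · · · · ·│5
4│· · · · · · · ·│4
3│♘ · · · · ♘ · ·│3
2│♙ ♙ ♙ ♙ ♙ ♙ ♙ ♙│2
1│♖ · ♗ ♕ ♔ ♗ · ♖│1
  ─────────────────
  a b c d e f g h

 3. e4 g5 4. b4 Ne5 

  a b c d e f g h
  ─────────────────
8│♜ · ♝ ♛ ♚ ♝ · ♜│8
7│♟ ♟ ♟ ♟ ♟ ♟ · ♟│7
6│· · · · · · · ♞│6
5│· · · · ♞ · ♟ ·│5
4│· ♙ · · ♙ · · ·│4
3│♘ · · · · ♘ · ·│3
2│♙ · ♙ ♙ · ♙ ♙ ♙│2
1│♖ · ♗ ♕ ♔ ♗ · ♖│1
  ─────────────────
  a b c d e f g h

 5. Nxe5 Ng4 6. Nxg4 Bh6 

  a b c d e f g h
  ─────────────────
8│♜ · ♝ ♛ ♚ · · ♜│8
7│♟ ♟ ♟ ♟ ♟ ♟ · ♟│7
6│· · · · · · · ♝│6
5│· · · · · · ♟ ·│5
4│· ♙ · · ♙ · ♘ ·│4
3│♘ · · · · · · ·│3
2│♙ · ♙ ♙ · ♙ ♙ ♙│2
1│♖ · ♗ ♕ ♔ ♗ · ♖│1
  ─────────────────
  a b c d e f g h

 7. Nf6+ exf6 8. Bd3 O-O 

  a b c d e f g h
  ─────────────────
8│♜ · ♝ ♛ · ♜ ♚ ·│8
7│♟ ♟ ♟ ♟ · ♟ · ♟│7
6│· · · · · ♟ · ♝│6
5│· · · · · · ♟ ·│5
4│· ♙ · · ♙ · · ·│4
3│♘ · · ♗ · · · ·│3
2│♙ · ♙ ♙ · ♙ ♙ ♙│2
1│♖ · ♗ ♕ ♔ · · ♖│1
  ─────────────────
  a b c d e f g h

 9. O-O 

  a b c d e f g h
  ─────────────────
8│♜ · ♝ ♛ · ♜ ♚ ·│8
7│♟ ♟ ♟ ♟ · ♟ · ♟│7
6│· · · · · ♟ · ♝│6
5│· · · · · · ♟ ·│5
4│· ♙ · · ♙ · · ·│4
3│♘ · · ♗ · · · ·│3
2│♙ · ♙ ♙ · ♙ ♙ ♙│2
1│♖ · ♗ ♕ · ♖ ♔ ·│1
  ─────────────────
  a b c d e f g h


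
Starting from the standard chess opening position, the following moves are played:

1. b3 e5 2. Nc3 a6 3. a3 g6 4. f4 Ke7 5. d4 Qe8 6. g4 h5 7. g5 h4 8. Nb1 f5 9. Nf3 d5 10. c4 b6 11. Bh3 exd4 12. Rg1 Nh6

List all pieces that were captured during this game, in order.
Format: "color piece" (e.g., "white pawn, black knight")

Tracking captures:
  exd4: captured white pawn

white pawn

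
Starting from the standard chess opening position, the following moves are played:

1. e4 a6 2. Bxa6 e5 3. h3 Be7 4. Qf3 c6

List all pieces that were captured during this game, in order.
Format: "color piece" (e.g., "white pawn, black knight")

Tracking captures:
  Bxa6: captured black pawn

black pawn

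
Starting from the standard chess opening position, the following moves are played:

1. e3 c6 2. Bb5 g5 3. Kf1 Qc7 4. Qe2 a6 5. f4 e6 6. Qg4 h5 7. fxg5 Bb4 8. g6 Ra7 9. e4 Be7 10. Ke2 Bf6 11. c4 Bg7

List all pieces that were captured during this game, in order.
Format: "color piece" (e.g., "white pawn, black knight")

Tracking captures:
  fxg5: captured black pawn

black pawn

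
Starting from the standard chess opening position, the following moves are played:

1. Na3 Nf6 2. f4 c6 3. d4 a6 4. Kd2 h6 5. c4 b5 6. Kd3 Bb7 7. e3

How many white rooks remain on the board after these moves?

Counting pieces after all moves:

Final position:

  a b c d e f g h
  ─────────────────
8│♜ ♞ · ♛ ♚ ♝ · ♜│8
7│· ♝ · ♟ ♟ ♟ ♟ ·│7
6│♟ · ♟ · · ♞ · ♟│6
5│· ♟ · · · · · ·│5
4│· · ♙ ♙ · ♙ · ·│4
3│♘ · · ♔ ♙ · · ·│3
2│♙ ♙ · · · · ♙ ♙│2
1│♖ · ♗ ♕ · ♗ ♘ ♖│1
  ─────────────────
  a b c d e f g h


2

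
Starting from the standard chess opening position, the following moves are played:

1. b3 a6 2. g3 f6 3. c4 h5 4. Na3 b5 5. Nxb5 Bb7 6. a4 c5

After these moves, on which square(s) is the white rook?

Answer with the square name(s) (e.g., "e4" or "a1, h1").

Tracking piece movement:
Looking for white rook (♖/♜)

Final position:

  a b c d e f g h
  ─────────────────
8│♜ ♞ · ♛ ♚ ♝ ♞ ♜│8
7│· ♝ · ♟ ♟ · ♟ ·│7
6│♟ · · · · ♟ · ·│6
5│· ♘ ♟ · · · · ♟│5
4│♙ · ♙ · · · · ·│4
3│· ♙ · · · · ♙ ·│3
2│· · · ♙ ♙ ♙ · ♙│2
1│♖ · ♗ ♕ ♔ ♗ ♘ ♖│1
  ─────────────────
  a b c d e f g h


a1, h1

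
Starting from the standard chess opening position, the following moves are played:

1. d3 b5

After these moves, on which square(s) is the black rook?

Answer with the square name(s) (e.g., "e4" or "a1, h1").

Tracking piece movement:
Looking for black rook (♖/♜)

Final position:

  a b c d e f g h
  ─────────────────
8│♜ ♞ ♝ ♛ ♚ ♝ ♞ ♜│8
7│♟ · ♟ ♟ ♟ ♟ ♟ ♟│7
6│· · · · · · · ·│6
5│· ♟ · · · · · ·│5
4│· · · · · · · ·│4
3│· · · ♙ · · · ·│3
2│♙ ♙ ♙ · ♙ ♙ ♙ ♙│2
1│♖ ♘ ♗ ♕ ♔ ♗ ♘ ♖│1
  ─────────────────
  a b c d e f g h


a8, h8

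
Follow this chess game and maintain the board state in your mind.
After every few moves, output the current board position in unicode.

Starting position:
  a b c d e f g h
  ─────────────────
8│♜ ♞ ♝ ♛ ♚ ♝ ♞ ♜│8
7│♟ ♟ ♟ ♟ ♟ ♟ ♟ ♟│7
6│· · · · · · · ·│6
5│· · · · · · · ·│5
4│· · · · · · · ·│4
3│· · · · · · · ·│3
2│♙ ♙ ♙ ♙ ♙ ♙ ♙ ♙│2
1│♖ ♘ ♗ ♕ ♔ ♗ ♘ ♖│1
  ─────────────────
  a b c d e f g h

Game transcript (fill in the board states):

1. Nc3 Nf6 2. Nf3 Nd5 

  a b c d e f g h
  ─────────────────
8│♜ ♞ ♝ ♛ ♚ ♝ · ♜│8
7│♟ ♟ ♟ ♟ ♟ ♟ ♟ ♟│7
6│· · · · · · · ·│6
5│· · · ♞ · · · ·│5
4│· · · · · · · ·│4
3│· · ♘ · · ♘ · ·│3
2│♙ ♙ ♙ ♙ ♙ ♙ ♙ ♙│2
1│♖ · ♗ ♕ ♔ ♗ · ♖│1
  ─────────────────
  a b c d e f g h

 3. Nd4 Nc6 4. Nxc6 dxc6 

  a b c d e f g h
  ─────────────────
8│♜ · ♝ ♛ ♚ ♝ · ♜│8
7│♟ ♟ ♟ · ♟ ♟ ♟ ♟│7
6│· · ♟ · · · · ·│6
5│· · · ♞ · · · ·│5
4│· · · · · · · ·│4
3│· · ♘ · · · · ·│3
2│♙ ♙ ♙ ♙ ♙ ♙ ♙ ♙│2
1│♖ · ♗ ♕ ♔ ♗ · ♖│1
  ─────────────────
  a b c d e f g h

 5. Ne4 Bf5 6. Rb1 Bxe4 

  a b c d e f g h
  ─────────────────
8│♜ · · ♛ ♚ ♝ · ♜│8
7│♟ ♟ ♟ · ♟ ♟ ♟ ♟│7
6│· · ♟ · · · · ·│6
5│· · · ♞ · · · ·│5
4│· · · · ♝ · · ·│4
3│· · · · · · · ·│3
2│♙ ♙ ♙ ♙ ♙ ♙ ♙ ♙│2
1│· ♖ ♗ ♕ ♔ ♗ · ♖│1
  ─────────────────
  a b c d e f g h

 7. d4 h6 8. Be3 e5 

  a b c d e f g h
  ─────────────────
8│♜ · · ♛ ♚ ♝ · ♜│8
7│♟ ♟ ♟ · · ♟ ♟ ·│7
6│· · ♟ · · · · ♟│6
5│· · · ♞ ♟ · · ·│5
4│· · · ♙ ♝ · · ·│4
3│· · · · ♗ · · ·│3
2│♙ ♙ ♙ · ♙ ♙ ♙ ♙│2
1│· ♖ · ♕ ♔ ♗ · ♖│1
  ─────────────────
  a b c d e f g h

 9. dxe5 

  a b c d e f g h
  ─────────────────
8│♜ · · ♛ ♚ ♝ · ♜│8
7│♟ ♟ ♟ · · ♟ ♟ ·│7
6│· · ♟ · · · · ♟│6
5│· · · ♞ ♙ · · ·│5
4│· · · · ♝ · · ·│4
3│· · · · ♗ · · ·│3
2│♙ ♙ ♙ · ♙ ♙ ♙ ♙│2
1│· ♖ · ♕ ♔ ♗ · ♖│1
  ─────────────────
  a b c d e f g h


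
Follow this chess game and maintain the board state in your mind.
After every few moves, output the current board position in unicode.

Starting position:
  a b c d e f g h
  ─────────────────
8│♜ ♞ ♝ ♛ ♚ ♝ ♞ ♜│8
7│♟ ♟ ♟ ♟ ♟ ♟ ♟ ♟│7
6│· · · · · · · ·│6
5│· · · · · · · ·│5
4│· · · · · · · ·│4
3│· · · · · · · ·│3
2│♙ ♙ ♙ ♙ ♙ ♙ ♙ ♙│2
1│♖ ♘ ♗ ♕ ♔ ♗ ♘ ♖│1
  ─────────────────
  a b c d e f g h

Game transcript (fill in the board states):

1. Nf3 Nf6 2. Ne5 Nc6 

  a b c d e f g h
  ─────────────────
8│♜ · ♝ ♛ ♚ ♝ · ♜│8
7│♟ ♟ ♟ ♟ ♟ ♟ ♟ ♟│7
6│· · ♞ · · ♞ · ·│6
5│· · · · ♘ · · ·│5
4│· · · · · · · ·│4
3│· · · · · · · ·│3
2│♙ ♙ ♙ ♙ ♙ ♙ ♙ ♙│2
1│♖ ♘ ♗ ♕ ♔ ♗ · ♖│1
  ─────────────────
  a b c d e f g h

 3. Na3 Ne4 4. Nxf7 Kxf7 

  a b c d e f g h
  ─────────────────
8│♜ · ♝ ♛ · ♝ · ♜│8
7│♟ ♟ ♟ ♟ ♟ ♚ ♟ ♟│7
6│· · ♞ · · · · ·│6
5│· · · · · · · ·│5
4│· · · · ♞ · · ·│4
3│♘ · · · · · · ·│3
2│♙ ♙ ♙ ♙ ♙ ♙ ♙ ♙│2
1│♖ · ♗ ♕ ♔ ♗ · ♖│1
  ─────────────────
  a b c d e f g h

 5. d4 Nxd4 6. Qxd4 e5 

  a b c d e f g h
  ─────────────────
8│♜ · ♝ ♛ · ♝ · ♜│8
7│♟ ♟ ♟ ♟ · ♚ ♟ ♟│7
6│· · · · · · · ·│6
5│· · · · ♟ · · ·│5
4│· · · ♕ ♞ · · ·│4
3│♘ · · · · · · ·│3
2│♙ ♙ ♙ · ♙ ♙ ♙ ♙│2
1│♖ · ♗ · ♔ ♗ · ♖│1
  ─────────────────
  a b c d e f g h



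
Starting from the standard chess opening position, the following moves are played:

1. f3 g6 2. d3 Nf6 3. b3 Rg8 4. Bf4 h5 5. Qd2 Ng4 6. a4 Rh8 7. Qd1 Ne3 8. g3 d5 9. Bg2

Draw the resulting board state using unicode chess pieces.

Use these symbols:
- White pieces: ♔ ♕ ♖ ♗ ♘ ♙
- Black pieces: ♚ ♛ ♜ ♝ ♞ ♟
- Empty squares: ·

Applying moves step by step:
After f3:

♜ ♞ ♝ ♛ ♚ ♝ ♞ ♜
♟ ♟ ♟ ♟ ♟ ♟ ♟ ♟
· · · · · · · ·
· · · · · · · ·
· · · · · · · ·
· · · · · ♙ · ·
♙ ♙ ♙ ♙ ♙ · ♙ ♙
♖ ♘ ♗ ♕ ♔ ♗ ♘ ♖


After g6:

♜ ♞ ♝ ♛ ♚ ♝ ♞ ♜
♟ ♟ ♟ ♟ ♟ ♟ · ♟
· · · · · · ♟ ·
· · · · · · · ·
· · · · · · · ·
· · · · · ♙ · ·
♙ ♙ ♙ ♙ ♙ · ♙ ♙
♖ ♘ ♗ ♕ ♔ ♗ ♘ ♖


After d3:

♜ ♞ ♝ ♛ ♚ ♝ ♞ ♜
♟ ♟ ♟ ♟ ♟ ♟ · ♟
· · · · · · ♟ ·
· · · · · · · ·
· · · · · · · ·
· · · ♙ · ♙ · ·
♙ ♙ ♙ · ♙ · ♙ ♙
♖ ♘ ♗ ♕ ♔ ♗ ♘ ♖


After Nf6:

♜ ♞ ♝ ♛ ♚ ♝ · ♜
♟ ♟ ♟ ♟ ♟ ♟ · ♟
· · · · · ♞ ♟ ·
· · · · · · · ·
· · · · · · · ·
· · · ♙ · ♙ · ·
♙ ♙ ♙ · ♙ · ♙ ♙
♖ ♘ ♗ ♕ ♔ ♗ ♘ ♖


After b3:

♜ ♞ ♝ ♛ ♚ ♝ · ♜
♟ ♟ ♟ ♟ ♟ ♟ · ♟
· · · · · ♞ ♟ ·
· · · · · · · ·
· · · · · · · ·
· ♙ · ♙ · ♙ · ·
♙ · ♙ · ♙ · ♙ ♙
♖ ♘ ♗ ♕ ♔ ♗ ♘ ♖


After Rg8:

♜ ♞ ♝ ♛ ♚ ♝ ♜ ·
♟ ♟ ♟ ♟ ♟ ♟ · ♟
· · · · · ♞ ♟ ·
· · · · · · · ·
· · · · · · · ·
· ♙ · ♙ · ♙ · ·
♙ · ♙ · ♙ · ♙ ♙
♖ ♘ ♗ ♕ ♔ ♗ ♘ ♖


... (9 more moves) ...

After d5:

♜ ♞ ♝ ♛ ♚ ♝ · ♜
♟ ♟ ♟ · ♟ ♟ · ·
· · · · · · ♟ ·
· · · ♟ · · · ♟
♙ · · · · ♗ · ·
· ♙ · ♙ ♞ ♙ ♙ ·
· · ♙ · ♙ · · ♙
♖ ♘ · ♕ ♔ ♗ ♘ ♖


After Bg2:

♜ ♞ ♝ ♛ ♚ ♝ · ♜
♟ ♟ ♟ · ♟ ♟ · ·
· · · · · · ♟ ·
· · · ♟ · · · ♟
♙ · · · · ♗ · ·
· ♙ · ♙ ♞ ♙ ♙ ·
· · ♙ · ♙ · ♗ ♙
♖ ♘ · ♕ ♔ · ♘ ♖



  a b c d e f g h
  ─────────────────
8│♜ ♞ ♝ ♛ ♚ ♝ · ♜│8
7│♟ ♟ ♟ · ♟ ♟ · ·│7
6│· · · · · · ♟ ·│6
5│· · · ♟ · · · ♟│5
4│♙ · · · · ♗ · ·│4
3│· ♙ · ♙ ♞ ♙ ♙ ·│3
2│· · ♙ · ♙ · ♗ ♙│2
1│♖ ♘ · ♕ ♔ · ♘ ♖│1
  ─────────────────
  a b c d e f g h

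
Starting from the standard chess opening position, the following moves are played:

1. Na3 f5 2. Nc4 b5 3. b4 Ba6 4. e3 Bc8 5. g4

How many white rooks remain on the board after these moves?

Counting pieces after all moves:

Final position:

  a b c d e f g h
  ─────────────────
8│♜ ♞ ♝ ♛ ♚ ♝ ♞ ♜│8
7│♟ · ♟ ♟ ♟ · ♟ ♟│7
6│· · · · · · · ·│6
5│· ♟ · · · ♟ · ·│5
4│· ♙ ♘ · · · ♙ ·│4
3│· · · · ♙ · · ·│3
2│♙ · ♙ ♙ · ♙ · ♙│2
1│♖ · ♗ ♕ ♔ ♗ ♘ ♖│1
  ─────────────────
  a b c d e f g h


2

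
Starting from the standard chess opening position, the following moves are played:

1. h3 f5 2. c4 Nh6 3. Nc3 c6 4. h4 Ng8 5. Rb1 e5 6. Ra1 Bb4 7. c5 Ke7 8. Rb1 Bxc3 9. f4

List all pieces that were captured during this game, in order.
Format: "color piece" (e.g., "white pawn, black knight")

Tracking captures:
  Bxc3: captured white knight

white knight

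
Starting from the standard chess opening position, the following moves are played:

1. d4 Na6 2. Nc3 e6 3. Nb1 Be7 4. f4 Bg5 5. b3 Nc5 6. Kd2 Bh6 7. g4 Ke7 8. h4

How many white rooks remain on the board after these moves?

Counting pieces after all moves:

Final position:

  a b c d e f g h
  ─────────────────
8│♜ · ♝ ♛ · · ♞ ♜│8
7│♟ ♟ ♟ ♟ ♚ ♟ ♟ ♟│7
6│· · · · ♟ · · ♝│6
5│· · ♞ · · · · ·│5
4│· · · ♙ · ♙ ♙ ♙│4
3│· ♙ · · · · · ·│3
2│♙ · ♙ ♔ ♙ · · ·│2
1│♖ ♘ ♗ ♕ · ♗ ♘ ♖│1
  ─────────────────
  a b c d e f g h


2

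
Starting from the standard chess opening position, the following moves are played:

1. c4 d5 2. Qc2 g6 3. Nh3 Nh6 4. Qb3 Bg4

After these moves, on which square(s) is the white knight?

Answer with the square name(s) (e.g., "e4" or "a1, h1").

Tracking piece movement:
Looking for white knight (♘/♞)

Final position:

  a b c d e f g h
  ─────────────────
8│♜ ♞ · ♛ ♚ ♝ · ♜│8
7│♟ ♟ ♟ · ♟ ♟ · ♟│7
6│· · · · · · ♟ ♞│6
5│· · · ♟ · · · ·│5
4│· · ♙ · · · ♝ ·│4
3│· ♕ · · · · · ♘│3
2│♙ ♙ · ♙ ♙ ♙ ♙ ♙│2
1│♖ ♘ ♗ · ♔ ♗ · ♖│1
  ─────────────────
  a b c d e f g h


b1, h3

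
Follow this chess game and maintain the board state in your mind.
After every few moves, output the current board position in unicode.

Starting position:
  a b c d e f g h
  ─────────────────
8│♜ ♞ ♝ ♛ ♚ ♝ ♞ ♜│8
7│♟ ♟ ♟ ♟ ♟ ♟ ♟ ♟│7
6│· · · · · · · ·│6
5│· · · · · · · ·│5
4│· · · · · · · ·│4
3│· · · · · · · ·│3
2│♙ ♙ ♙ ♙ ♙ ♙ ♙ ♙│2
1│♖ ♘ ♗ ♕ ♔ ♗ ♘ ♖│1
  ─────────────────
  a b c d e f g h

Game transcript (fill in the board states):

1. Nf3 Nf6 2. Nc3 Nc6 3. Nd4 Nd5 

  a b c d e f g h
  ─────────────────
8│♜ · ♝ ♛ ♚ ♝ · ♜│8
7│♟ ♟ ♟ ♟ ♟ ♟ ♟ ♟│7
6│· · ♞ · · · · ·│6
5│· · · ♞ · · · ·│5
4│· · · ♘ · · · ·│4
3│· · ♘ · · · · ·│3
2│♙ ♙ ♙ ♙ ♙ ♙ ♙ ♙│2
1│♖ · ♗ ♕ ♔ ♗ · ♖│1
  ─────────────────
  a b c d e f g h

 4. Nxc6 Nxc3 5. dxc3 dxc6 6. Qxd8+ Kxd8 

  a b c d e f g h
  ─────────────────
8│♜ · ♝ ♚ · ♝ · ♜│8
7│♟ ♟ ♟ · ♟ ♟ ♟ ♟│7
6│· · ♟ · · · · ·│6
5│· · · · · · · ·│5
4│· · · · · · · ·│4
3│· · ♙ · · · · ·│3
2│♙ ♙ ♙ · ♙ ♙ ♙ ♙│2
1│♖ · ♗ · ♔ ♗ · ♖│1
  ─────────────────
  a b c d e f g h

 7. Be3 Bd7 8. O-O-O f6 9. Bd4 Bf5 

  a b c d e f g h
  ─────────────────
8│♜ · · ♚ · ♝ · ♜│8
7│♟ ♟ ♟ · ♟ · ♟ ♟│7
6│· · ♟ · · ♟ · ·│6
5│· · · · · ♝ · ·│5
4│· · · ♗ · · · ·│4
3│· · ♙ · · · · ·│3
2│♙ ♙ ♙ · ♙ ♙ ♙ ♙│2
1│· · ♔ ♖ · ♗ · ♖│1
  ─────────────────
  a b c d e f g h

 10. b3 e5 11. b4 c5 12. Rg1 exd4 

  a b c d e f g h
  ─────────────────
8│♜ · · ♚ · ♝ · ♜│8
7│♟ ♟ ♟ · · · ♟ ♟│7
6│· · · · · ♟ · ·│6
5│· · ♟ · · ♝ · ·│5
4│· ♙ · ♟ · · · ·│4
3│· · ♙ · · · · ·│3
2│♙ · ♙ · ♙ ♙ ♙ ♙│2
1│· · ♔ ♖ · ♗ ♖ ·│1
  ─────────────────
  a b c d e f g h

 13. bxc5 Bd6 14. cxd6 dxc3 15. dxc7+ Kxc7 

  a b c d e f g h
  ─────────────────
8│♜ · · · · · · ♜│8
7│♟ ♟ ♚ · · · ♟ ♟│7
6│· · · · · ♟ · ·│6
5│· · · · · ♝ · ·│5
4│· · · · · · · ·│4
3│· · ♟ · · · · ·│3
2│♙ · ♙ · ♙ ♙ ♙ ♙│2
1│· · ♔ ♖ · ♗ ♖ ·│1
  ─────────────────
  a b c d e f g h



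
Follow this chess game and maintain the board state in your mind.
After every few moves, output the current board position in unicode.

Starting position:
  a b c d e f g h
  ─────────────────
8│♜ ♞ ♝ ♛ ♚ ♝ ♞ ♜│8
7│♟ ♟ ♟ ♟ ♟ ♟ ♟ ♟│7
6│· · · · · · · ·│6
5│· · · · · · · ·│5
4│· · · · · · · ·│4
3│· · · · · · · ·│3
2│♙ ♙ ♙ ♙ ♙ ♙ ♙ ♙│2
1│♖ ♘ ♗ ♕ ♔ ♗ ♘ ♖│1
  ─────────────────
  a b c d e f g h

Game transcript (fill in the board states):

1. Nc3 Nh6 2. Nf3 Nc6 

  a b c d e f g h
  ─────────────────
8│♜ · ♝ ♛ ♚ ♝ · ♜│8
7│♟ ♟ ♟ ♟ ♟ ♟ ♟ ♟│7
6│· · ♞ · · · · ♞│6
5│· · · · · · · ·│5
4│· · · · · · · ·│4
3│· · ♘ · · ♘ · ·│3
2│♙ ♙ ♙ ♙ ♙ ♙ ♙ ♙│2
1│♖ · ♗ ♕ ♔ ♗ · ♖│1
  ─────────────────
  a b c d e f g h

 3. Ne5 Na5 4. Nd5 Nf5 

  a b c d e f g h
  ─────────────────
8│♜ · ♝ ♛ ♚ ♝ · ♜│8
7│♟ ♟ ♟ ♟ ♟ ♟ ♟ ♟│7
6│· · · · · · · ·│6
5│♞ · · ♘ ♘ ♞ · ·│5
4│· · · · · · · ·│4
3│· · · · · · · ·│3
2│♙ ♙ ♙ ♙ ♙ ♙ ♙ ♙│2
1│♖ · ♗ ♕ ♔ ♗ · ♖│1
  ─────────────────
  a b c d e f g h

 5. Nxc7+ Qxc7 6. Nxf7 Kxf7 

  a b c d e f g h
  ─────────────────
8│♜ · ♝ · · ♝ · ♜│8
7│♟ ♟ ♛ ♟ ♟ ♚ ♟ ♟│7
6│· · · · · · · ·│6
5│♞ · · · · ♞ · ·│5
4│· · · · · · · ·│4
3│· · · · · · · ·│3
2│♙ ♙ ♙ ♙ ♙ ♙ ♙ ♙│2
1│♖ · ♗ ♕ ♔ ♗ · ♖│1
  ─────────────────
  a b c d e f g h

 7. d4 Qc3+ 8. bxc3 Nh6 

  a b c d e f g h
  ─────────────────
8│♜ · ♝ · · ♝ · ♜│8
7│♟ ♟ · ♟ ♟ ♚ ♟ ♟│7
6│· · · · · · · ♞│6
5│♞ · · · · · · ·│5
4│· · · ♙ · · · ·│4
3│· · ♙ · · · · ·│3
2│♙ · ♙ · ♙ ♙ ♙ ♙│2
1│♖ · ♗ ♕ ♔ ♗ · ♖│1
  ─────────────────
  a b c d e f g h

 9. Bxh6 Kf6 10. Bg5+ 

  a b c d e f g h
  ─────────────────
8│♜ · ♝ · · ♝ · ♜│8
7│♟ ♟ · ♟ ♟ · ♟ ♟│7
6│· · · · · ♚ · ·│6
5│♞ · · · · · ♗ ·│5
4│· · · ♙ · · · ·│4
3│· · ♙ · · · · ·│3
2│♙ · ♙ · ♙ ♙ ♙ ♙│2
1│♖ · · ♕ ♔ ♗ · ♖│1
  ─────────────────
  a b c d e f g h


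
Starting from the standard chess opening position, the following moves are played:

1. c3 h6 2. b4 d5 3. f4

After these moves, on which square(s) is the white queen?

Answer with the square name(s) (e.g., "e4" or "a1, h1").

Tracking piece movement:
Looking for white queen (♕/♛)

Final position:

  a b c d e f g h
  ─────────────────
8│♜ ♞ ♝ ♛ ♚ ♝ ♞ ♜│8
7│♟ ♟ ♟ · ♟ ♟ ♟ ·│7
6│· · · · · · · ♟│6
5│· · · ♟ · · · ·│5
4│· ♙ · · · ♙ · ·│4
3│· · ♙ · · · · ·│3
2│♙ · · ♙ ♙ · ♙ ♙│2
1│♖ ♘ ♗ ♕ ♔ ♗ ♘ ♖│1
  ─────────────────
  a b c d e f g h


d1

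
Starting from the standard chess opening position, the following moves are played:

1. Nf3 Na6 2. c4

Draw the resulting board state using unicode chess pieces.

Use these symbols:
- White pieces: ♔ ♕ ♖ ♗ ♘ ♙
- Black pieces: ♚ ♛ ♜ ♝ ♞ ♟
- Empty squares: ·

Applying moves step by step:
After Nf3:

♜ ♞ ♝ ♛ ♚ ♝ ♞ ♜
♟ ♟ ♟ ♟ ♟ ♟ ♟ ♟
· · · · · · · ·
· · · · · · · ·
· · · · · · · ·
· · · · · ♘ · ·
♙ ♙ ♙ ♙ ♙ ♙ ♙ ♙
♖ ♘ ♗ ♕ ♔ ♗ · ♖


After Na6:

♜ · ♝ ♛ ♚ ♝ ♞ ♜
♟ ♟ ♟ ♟ ♟ ♟ ♟ ♟
♞ · · · · · · ·
· · · · · · · ·
· · · · · · · ·
· · · · · ♘ · ·
♙ ♙ ♙ ♙ ♙ ♙ ♙ ♙
♖ ♘ ♗ ♕ ♔ ♗ · ♖


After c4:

♜ · ♝ ♛ ♚ ♝ ♞ ♜
♟ ♟ ♟ ♟ ♟ ♟ ♟ ♟
♞ · · · · · · ·
· · · · · · · ·
· · ♙ · · · · ·
· · · · · ♘ · ·
♙ ♙ · ♙ ♙ ♙ ♙ ♙
♖ ♘ ♗ ♕ ♔ ♗ · ♖



  a b c d e f g h
  ─────────────────
8│♜ · ♝ ♛ ♚ ♝ ♞ ♜│8
7│♟ ♟ ♟ ♟ ♟ ♟ ♟ ♟│7
6│♞ · · · · · · ·│6
5│· · · · · · · ·│5
4│· · ♙ · · · · ·│4
3│· · · · · ♘ · ·│3
2│♙ ♙ · ♙ ♙ ♙ ♙ ♙│2
1│♖ ♘ ♗ ♕ ♔ ♗ · ♖│1
  ─────────────────
  a b c d e f g h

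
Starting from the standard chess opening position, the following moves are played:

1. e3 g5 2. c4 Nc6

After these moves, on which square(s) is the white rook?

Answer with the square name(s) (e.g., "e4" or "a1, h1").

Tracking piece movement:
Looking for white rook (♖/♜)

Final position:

  a b c d e f g h
  ─────────────────
8│♜ · ♝ ♛ ♚ ♝ ♞ ♜│8
7│♟ ♟ ♟ ♟ ♟ ♟ · ♟│7
6│· · ♞ · · · · ·│6
5│· · · · · · ♟ ·│5
4│· · ♙ · · · · ·│4
3│· · · · ♙ · · ·│3
2│♙ ♙ · ♙ · ♙ ♙ ♙│2
1│♖ ♘ ♗ ♕ ♔ ♗ ♘ ♖│1
  ─────────────────
  a b c d e f g h


a1, h1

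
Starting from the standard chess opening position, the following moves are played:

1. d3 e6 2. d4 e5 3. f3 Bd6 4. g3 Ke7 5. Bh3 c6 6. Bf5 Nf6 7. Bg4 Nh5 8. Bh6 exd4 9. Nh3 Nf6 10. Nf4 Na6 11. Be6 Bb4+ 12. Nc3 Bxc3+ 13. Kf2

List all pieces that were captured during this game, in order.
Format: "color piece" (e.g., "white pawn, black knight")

Tracking captures:
  exd4: captured white pawn
  Bxc3+: captured white knight

white pawn, white knight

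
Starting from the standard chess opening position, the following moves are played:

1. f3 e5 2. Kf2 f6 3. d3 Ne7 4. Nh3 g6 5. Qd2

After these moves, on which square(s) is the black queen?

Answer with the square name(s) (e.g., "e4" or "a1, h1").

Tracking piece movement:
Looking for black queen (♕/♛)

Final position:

  a b c d e f g h
  ─────────────────
8│♜ ♞ ♝ ♛ ♚ ♝ · ♜│8
7│♟ ♟ ♟ ♟ ♞ · · ♟│7
6│· · · · · ♟ ♟ ·│6
5│· · · · ♟ · · ·│5
4│· · · · · · · ·│4
3│· · · ♙ · ♙ · ♘│3
2│♙ ♙ ♙ ♕ ♙ ♔ ♙ ♙│2
1│♖ ♘ ♗ · · ♗ · ♖│1
  ─────────────────
  a b c d e f g h


d8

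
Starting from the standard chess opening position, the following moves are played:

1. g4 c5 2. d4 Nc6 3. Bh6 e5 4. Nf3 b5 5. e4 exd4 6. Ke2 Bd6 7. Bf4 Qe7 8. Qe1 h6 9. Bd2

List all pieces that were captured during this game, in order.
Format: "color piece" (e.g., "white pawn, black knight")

Tracking captures:
  exd4: captured white pawn

white pawn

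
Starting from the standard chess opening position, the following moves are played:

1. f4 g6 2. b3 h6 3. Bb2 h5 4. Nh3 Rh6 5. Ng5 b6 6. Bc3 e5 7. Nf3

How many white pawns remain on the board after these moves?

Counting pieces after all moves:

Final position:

  a b c d e f g h
  ─────────────────
8│♜ ♞ ♝ ♛ ♚ ♝ ♞ ·│8
7│♟ · ♟ ♟ · ♟ · ·│7
6│· ♟ · · · · ♟ ♜│6
5│· · · · ♟ · · ♟│5
4│· · · · · ♙ · ·│4
3│· ♙ ♗ · · ♘ · ·│3
2│♙ · ♙ ♙ ♙ · ♙ ♙│2
1│♖ ♘ · ♕ ♔ ♗ · ♖│1
  ─────────────────
  a b c d e f g h


8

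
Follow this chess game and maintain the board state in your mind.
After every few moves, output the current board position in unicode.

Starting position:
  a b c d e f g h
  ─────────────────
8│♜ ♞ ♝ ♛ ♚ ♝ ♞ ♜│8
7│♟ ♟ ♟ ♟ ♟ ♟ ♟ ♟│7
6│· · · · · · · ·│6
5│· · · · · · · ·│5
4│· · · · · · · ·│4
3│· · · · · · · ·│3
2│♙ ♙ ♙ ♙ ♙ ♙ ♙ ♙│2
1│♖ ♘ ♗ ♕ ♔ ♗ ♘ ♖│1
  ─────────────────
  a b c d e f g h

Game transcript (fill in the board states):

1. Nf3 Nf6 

  a b c d e f g h
  ─────────────────
8│♜ ♞ ♝ ♛ ♚ ♝ · ♜│8
7│♟ ♟ ♟ ♟ ♟ ♟ ♟ ♟│7
6│· · · · · ♞ · ·│6
5│· · · · · · · ·│5
4│· · · · · · · ·│4
3│· · · · · ♘ · ·│3
2│♙ ♙ ♙ ♙ ♙ ♙ ♙ ♙│2
1│♖ ♘ ♗ ♕ ♔ ♗ · ♖│1
  ─────────────────
  a b c d e f g h

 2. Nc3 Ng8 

  a b c d e f g h
  ─────────────────
8│♜ ♞ ♝ ♛ ♚ ♝ ♞ ♜│8
7│♟ ♟ ♟ ♟ ♟ ♟ ♟ ♟│7
6│· · · · · · · ·│6
5│· · · · · · · ·│5
4│· · · · · · · ·│4
3│· · ♘ · · ♘ · ·│3
2│♙ ♙ ♙ ♙ ♙ ♙ ♙ ♙│2
1│♖ · ♗ ♕ ♔ ♗ · ♖│1
  ─────────────────
  a b c d e f g h

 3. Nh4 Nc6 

  a b c d e f g h
  ─────────────────
8│♜ · ♝ ♛ ♚ ♝ ♞ ♜│8
7│♟ ♟ ♟ ♟ ♟ ♟ ♟ ♟│7
6│· · ♞ · · · · ·│6
5│· · · · · · · ·│5
4│· · · · · · · ♘│4
3│· · ♘ · · · · ·│3
2│♙ ♙ ♙ ♙ ♙ ♙ ♙ ♙│2
1│♖ · ♗ ♕ ♔ ♗ · ♖│1
  ─────────────────
  a b c d e f g h

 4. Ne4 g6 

  a b c d e f g h
  ─────────────────
8│♜ · ♝ ♛ ♚ ♝ ♞ ♜│8
7│♟ ♟ ♟ ♟ ♟ ♟ · ♟│7
6│· · ♞ · · · ♟ ·│6
5│· · · · · · · ·│5
4│· · · · ♘ · · ♘│4
3│· · · · · · · ·│3
2│♙ ♙ ♙ ♙ ♙ ♙ ♙ ♙│2
1│♖ · ♗ ♕ ♔ ♗ · ♖│1
  ─────────────────
  a b c d e f g h



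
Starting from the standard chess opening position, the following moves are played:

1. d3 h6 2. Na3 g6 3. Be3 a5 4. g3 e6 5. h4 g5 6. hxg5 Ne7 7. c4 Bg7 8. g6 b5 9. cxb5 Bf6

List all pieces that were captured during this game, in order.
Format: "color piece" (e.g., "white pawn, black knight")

Tracking captures:
  hxg5: captured black pawn
  cxb5: captured black pawn

black pawn, black pawn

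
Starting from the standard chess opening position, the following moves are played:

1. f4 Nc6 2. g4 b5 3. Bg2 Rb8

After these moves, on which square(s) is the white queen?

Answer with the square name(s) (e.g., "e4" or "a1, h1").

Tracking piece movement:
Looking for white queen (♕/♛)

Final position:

  a b c d e f g h
  ─────────────────
8│· ♜ ♝ ♛ ♚ ♝ ♞ ♜│8
7│♟ · ♟ ♟ ♟ ♟ ♟ ♟│7
6│· · ♞ · · · · ·│6
5│· ♟ · · · · · ·│5
4│· · · · · ♙ ♙ ·│4
3│· · · · · · · ·│3
2│♙ ♙ ♙ ♙ ♙ · ♗ ♙│2
1│♖ ♘ ♗ ♕ ♔ · ♘ ♖│1
  ─────────────────
  a b c d e f g h


d1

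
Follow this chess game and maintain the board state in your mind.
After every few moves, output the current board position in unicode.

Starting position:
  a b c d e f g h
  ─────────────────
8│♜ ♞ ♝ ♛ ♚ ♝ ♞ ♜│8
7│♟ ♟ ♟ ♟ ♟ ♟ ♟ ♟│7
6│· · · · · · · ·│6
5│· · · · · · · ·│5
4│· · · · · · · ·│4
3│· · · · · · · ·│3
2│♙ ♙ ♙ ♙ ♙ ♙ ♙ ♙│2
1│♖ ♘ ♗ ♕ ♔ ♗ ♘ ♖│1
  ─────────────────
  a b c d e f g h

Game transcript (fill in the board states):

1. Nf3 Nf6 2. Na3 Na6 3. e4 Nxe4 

  a b c d e f g h
  ─────────────────
8│♜ · ♝ ♛ ♚ ♝ · ♜│8
7│♟ ♟ ♟ ♟ ♟ ♟ ♟ ♟│7
6│♞ · · · · · · ·│6
5│· · · · · · · ·│5
4│· · · · ♞ · · ·│4
3│♘ · · · · ♘ · ·│3
2│♙ ♙ ♙ ♙ · ♙ ♙ ♙│2
1│♖ · ♗ ♕ ♔ ♗ · ♖│1
  ─────────────────
  a b c d e f g h

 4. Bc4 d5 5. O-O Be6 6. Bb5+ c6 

  a b c d e f g h
  ─────────────────
8│♜ · · ♛ ♚ ♝ · ♜│8
7│♟ ♟ · · ♟ ♟ ♟ ♟│7
6│♞ · ♟ · ♝ · · ·│6
5│· ♗ · ♟ · · · ·│5
4│· · · · ♞ · · ·│4
3│♘ · · · · ♘ · ·│3
2│♙ ♙ ♙ ♙ · ♙ ♙ ♙│2
1│♖ · ♗ ♕ · ♖ ♔ ·│1
  ─────────────────
  a b c d e f g h

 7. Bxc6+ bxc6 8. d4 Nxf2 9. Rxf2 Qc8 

  a b c d e f g h
  ─────────────────
8│♜ · ♛ · ♚ ♝ · ♜│8
7│♟ · · · ♟ ♟ ♟ ♟│7
6│♞ · ♟ · ♝ · · ·│6
5│· · · ♟ · · · ·│5
4│· · · ♙ · · · ·│4
3│♘ · · · · ♘ · ·│3
2│♙ ♙ ♙ · · ♖ ♙ ♙│2
1│♖ · ♗ ♕ · · ♔ ·│1
  ─────────────────
  a b c d e f g h

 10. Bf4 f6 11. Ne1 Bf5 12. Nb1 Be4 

  a b c d e f g h
  ─────────────────
8│♜ · ♛ · ♚ ♝ · ♜│8
7│♟ · · · ♟ · ♟ ♟│7
6│♞ · ♟ · · ♟ · ·│6
5│· · · ♟ · · · ·│5
4│· · · ♙ ♝ ♗ · ·│4
3│· · · · · · · ·│3
2│♙ ♙ ♙ · · ♖ ♙ ♙│2
1│♖ ♘ · ♕ ♘ · ♔ ·│1
  ─────────────────
  a b c d e f g h

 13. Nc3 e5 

  a b c d e f g h
  ─────────────────
8│♜ · ♛ · ♚ ♝ · ♜│8
7│♟ · · · · · ♟ ♟│7
6│♞ · ♟ · · ♟ · ·│6
5│· · · ♟ ♟ · · ·│5
4│· · · ♙ ♝ ♗ · ·│4
3│· · ♘ · · · · ·│3
2│♙ ♙ ♙ · · ♖ ♙ ♙│2
1│♖ · · ♕ ♘ · ♔ ·│1
  ─────────────────
  a b c d e f g h


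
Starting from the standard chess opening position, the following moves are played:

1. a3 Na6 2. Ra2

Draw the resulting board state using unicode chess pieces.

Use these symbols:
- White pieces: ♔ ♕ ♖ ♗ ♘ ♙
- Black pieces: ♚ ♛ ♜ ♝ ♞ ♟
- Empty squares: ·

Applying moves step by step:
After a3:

♜ ♞ ♝ ♛ ♚ ♝ ♞ ♜
♟ ♟ ♟ ♟ ♟ ♟ ♟ ♟
· · · · · · · ·
· · · · · · · ·
· · · · · · · ·
♙ · · · · · · ·
· ♙ ♙ ♙ ♙ ♙ ♙ ♙
♖ ♘ ♗ ♕ ♔ ♗ ♘ ♖


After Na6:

♜ · ♝ ♛ ♚ ♝ ♞ ♜
♟ ♟ ♟ ♟ ♟ ♟ ♟ ♟
♞ · · · · · · ·
· · · · · · · ·
· · · · · · · ·
♙ · · · · · · ·
· ♙ ♙ ♙ ♙ ♙ ♙ ♙
♖ ♘ ♗ ♕ ♔ ♗ ♘ ♖


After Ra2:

♜ · ♝ ♛ ♚ ♝ ♞ ♜
♟ ♟ ♟ ♟ ♟ ♟ ♟ ♟
♞ · · · · · · ·
· · · · · · · ·
· · · · · · · ·
♙ · · · · · · ·
♖ ♙ ♙ ♙ ♙ ♙ ♙ ♙
· ♘ ♗ ♕ ♔ ♗ ♘ ♖



  a b c d e f g h
  ─────────────────
8│♜ · ♝ ♛ ♚ ♝ ♞ ♜│8
7│♟ ♟ ♟ ♟ ♟ ♟ ♟ ♟│7
6│♞ · · · · · · ·│6
5│· · · · · · · ·│5
4│· · · · · · · ·│4
3│♙ · · · · · · ·│3
2│♖ ♙ ♙ ♙ ♙ ♙ ♙ ♙│2
1│· ♘ ♗ ♕ ♔ ♗ ♘ ♖│1
  ─────────────────
  a b c d e f g h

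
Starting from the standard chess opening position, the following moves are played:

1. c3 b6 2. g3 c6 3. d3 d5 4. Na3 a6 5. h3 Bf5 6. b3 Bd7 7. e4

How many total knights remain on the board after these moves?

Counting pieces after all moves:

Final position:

  a b c d e f g h
  ─────────────────
8│♜ ♞ · ♛ ♚ ♝ ♞ ♜│8
7│· · · ♝ ♟ ♟ ♟ ♟│7
6│♟ ♟ ♟ · · · · ·│6
5│· · · ♟ · · · ·│5
4│· · · · ♙ · · ·│4
3│♘ ♙ ♙ ♙ · · ♙ ♙│3
2│♙ · · · · ♙ · ·│2
1│♖ · ♗ ♕ ♔ ♗ ♘ ♖│1
  ─────────────────
  a b c d e f g h


4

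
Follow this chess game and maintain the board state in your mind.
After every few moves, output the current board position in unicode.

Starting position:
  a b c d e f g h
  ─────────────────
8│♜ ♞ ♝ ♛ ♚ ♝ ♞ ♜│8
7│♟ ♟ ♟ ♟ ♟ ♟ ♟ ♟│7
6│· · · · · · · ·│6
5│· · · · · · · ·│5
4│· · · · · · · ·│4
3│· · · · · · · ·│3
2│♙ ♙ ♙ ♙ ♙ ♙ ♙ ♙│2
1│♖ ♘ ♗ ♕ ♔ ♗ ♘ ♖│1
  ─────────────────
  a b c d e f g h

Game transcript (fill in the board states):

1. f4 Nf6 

  a b c d e f g h
  ─────────────────
8│♜ ♞ ♝ ♛ ♚ ♝ · ♜│8
7│♟ ♟ ♟ ♟ ♟ ♟ ♟ ♟│7
6│· · · · · ♞ · ·│6
5│· · · · · · · ·│5
4│· · · · · ♙ · ·│4
3│· · · · · · · ·│3
2│♙ ♙ ♙ ♙ ♙ · ♙ ♙│2
1│♖ ♘ ♗ ♕ ♔ ♗ ♘ ♖│1
  ─────────────────
  a b c d e f g h

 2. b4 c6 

  a b c d e f g h
  ─────────────────
8│♜ ♞ ♝ ♛ ♚ ♝ · ♜│8
7│♟ ♟ · ♟ ♟ ♟ ♟ ♟│7
6│· · ♟ · · ♞ · ·│6
5│· · · · · · · ·│5
4│· ♙ · · · ♙ · ·│4
3│· · · · · · · ·│3
2│♙ · ♙ ♙ ♙ · ♙ ♙│2
1│♖ ♘ ♗ ♕ ♔ ♗ ♘ ♖│1
  ─────────────────
  a b c d e f g h

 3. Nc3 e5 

  a b c d e f g h
  ─────────────────
8│♜ ♞ ♝ ♛ ♚ ♝ · ♜│8
7│♟ ♟ · ♟ · ♟ ♟ ♟│7
6│· · ♟ · · ♞ · ·│6
5│· · · · ♟ · · ·│5
4│· ♙ · · · ♙ · ·│4
3│· · ♘ · · · · ·│3
2│♙ · ♙ ♙ ♙ · ♙ ♙│2
1│♖ · ♗ ♕ ♔ ♗ ♘ ♖│1
  ─────────────────
  a b c d e f g h

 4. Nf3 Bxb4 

  a b c d e f g h
  ─────────────────
8│♜ ♞ ♝ ♛ ♚ · · ♜│8
7│♟ ♟ · ♟ · ♟ ♟ ♟│7
6│· · ♟ · · ♞ · ·│6
5│· · · · ♟ · · ·│5
4│· ♝ · · · ♙ · ·│4
3│· · ♘ · · ♘ · ·│3
2│♙ · ♙ ♙ ♙ · ♙ ♙│2
1│♖ · ♗ ♕ ♔ ♗ · ♖│1
  ─────────────────
  a b c d e f g h

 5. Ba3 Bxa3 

  a b c d e f g h
  ─────────────────
8│♜ ♞ ♝ ♛ ♚ · · ♜│8
7│♟ ♟ · ♟ · ♟ ♟ ♟│7
6│· · ♟ · · ♞ · ·│6
5│· · · · ♟ · · ·│5
4│· · · · · ♙ · ·│4
3│♝ · ♘ · · ♘ · ·│3
2│♙ · ♙ ♙ ♙ · ♙ ♙│2
1│♖ · · ♕ ♔ ♗ · ♖│1
  ─────────────────
  a b c d e f g h



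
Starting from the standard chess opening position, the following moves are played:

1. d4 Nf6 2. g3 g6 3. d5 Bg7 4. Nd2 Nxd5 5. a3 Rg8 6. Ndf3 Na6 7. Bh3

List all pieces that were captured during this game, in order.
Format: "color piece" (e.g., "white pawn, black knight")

Tracking captures:
  Nxd5: captured white pawn

white pawn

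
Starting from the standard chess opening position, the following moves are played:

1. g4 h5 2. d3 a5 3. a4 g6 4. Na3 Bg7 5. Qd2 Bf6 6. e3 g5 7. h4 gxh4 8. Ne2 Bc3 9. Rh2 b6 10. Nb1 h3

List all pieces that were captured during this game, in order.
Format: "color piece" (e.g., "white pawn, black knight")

Tracking captures:
  gxh4: captured white pawn

white pawn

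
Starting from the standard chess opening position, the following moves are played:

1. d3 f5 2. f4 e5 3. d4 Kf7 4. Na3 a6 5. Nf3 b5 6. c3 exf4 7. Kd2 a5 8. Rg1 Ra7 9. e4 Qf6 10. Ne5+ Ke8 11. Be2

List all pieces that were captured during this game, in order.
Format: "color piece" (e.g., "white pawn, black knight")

Tracking captures:
  exf4: captured white pawn

white pawn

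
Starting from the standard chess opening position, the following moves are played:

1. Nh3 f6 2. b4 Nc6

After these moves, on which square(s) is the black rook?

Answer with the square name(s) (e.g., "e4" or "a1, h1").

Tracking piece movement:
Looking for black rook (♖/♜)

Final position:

  a b c d e f g h
  ─────────────────
8│♜ · ♝ ♛ ♚ ♝ ♞ ♜│8
7│♟ ♟ ♟ ♟ ♟ · ♟ ♟│7
6│· · ♞ · · ♟ · ·│6
5│· · · · · · · ·│5
4│· ♙ · · · · · ·│4
3│· · · · · · · ♘│3
2│♙ · ♙ ♙ ♙ ♙ ♙ ♙│2
1│♖ ♘ ♗ ♕ ♔ ♗ · ♖│1
  ─────────────────
  a b c d e f g h


a8, h8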